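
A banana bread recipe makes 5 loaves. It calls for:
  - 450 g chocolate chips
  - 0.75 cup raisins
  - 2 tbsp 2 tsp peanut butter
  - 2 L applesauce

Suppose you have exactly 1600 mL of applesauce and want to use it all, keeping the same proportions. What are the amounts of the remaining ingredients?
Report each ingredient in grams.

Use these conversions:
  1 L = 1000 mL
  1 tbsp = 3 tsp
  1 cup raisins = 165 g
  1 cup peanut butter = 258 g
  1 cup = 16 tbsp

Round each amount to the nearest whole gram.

chocolate chips: 360 g; raisins: 99 g; peanut butter: 34 g

The original recipe has 2000 mL of applesauce, so the scaling factor is 1600 ÷ 2000 = 4/5 = 0.8.
chocolate chips: 450 g × 4/5 = 360 g
raisins: 0.75 cup × 4/5 × 165 g/cup = 99 g
peanut butter: (2 tbsp + 2 tsp = 8/3 tbsp) × 4/5 ÷ 16 tbsp/cup × 258 g/cup ≈ 34 g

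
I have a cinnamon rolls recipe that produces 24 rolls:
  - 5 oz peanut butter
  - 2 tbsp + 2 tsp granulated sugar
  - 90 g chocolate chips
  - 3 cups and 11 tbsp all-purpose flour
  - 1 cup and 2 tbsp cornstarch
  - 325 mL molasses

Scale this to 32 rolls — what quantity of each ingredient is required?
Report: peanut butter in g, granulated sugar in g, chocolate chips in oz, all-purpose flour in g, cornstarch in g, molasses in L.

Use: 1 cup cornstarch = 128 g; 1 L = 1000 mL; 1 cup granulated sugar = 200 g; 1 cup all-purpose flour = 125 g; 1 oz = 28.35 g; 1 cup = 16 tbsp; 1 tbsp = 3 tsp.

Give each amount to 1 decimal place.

Scaling factor: 32/24 = 4/3.
peanut butter: 5 oz × 4/3 × 28.35 g/oz = 189.0 g
granulated sugar: (2 tbsp + 2 tsp = 8/3 tbsp) × 4/3 ÷ 16 tbsp/cup × 200 g/cup ≈ 44.4 g
chocolate chips: 90 g × 4/3 ÷ 28.35 g/oz ≈ 4.2 oz
all-purpose flour: (3 cup + 11 tbsp = 3.6875 cup) × 4/3 × 125 g/cup ≈ 614.6 g
cornstarch: (1 cup + 2 tbsp = 1.125 cup) × 4/3 × 128 g/cup = 192.0 g
molasses: 325 mL × 4/3 ÷ 1000 mL/L ≈ 0.4 L

peanut butter: 189.0 g; granulated sugar: 44.4 g; chocolate chips: 4.2 oz; all-purpose flour: 614.6 g; cornstarch: 192.0 g; molasses: 0.4 L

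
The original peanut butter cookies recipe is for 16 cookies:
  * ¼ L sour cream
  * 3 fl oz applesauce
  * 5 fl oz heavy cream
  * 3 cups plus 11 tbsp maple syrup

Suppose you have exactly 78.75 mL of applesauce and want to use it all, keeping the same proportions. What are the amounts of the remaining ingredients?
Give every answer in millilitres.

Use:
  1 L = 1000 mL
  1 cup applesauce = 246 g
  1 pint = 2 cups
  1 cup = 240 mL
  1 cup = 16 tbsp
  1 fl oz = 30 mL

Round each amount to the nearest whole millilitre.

The original recipe has 90 mL of applesauce, so the scaling factor is 78.75 ÷ 90 = 7/8 = 0.875.
sour cream: 0.25 L × 7/8 × 1000 mL/L ≈ 219 mL
heavy cream: 5 fl oz × 7/8 × 30 mL/fl oz ≈ 131 mL
maple syrup: (3 cup + 11 tbsp = 3.6875 cup) × 7/8 × 240 mL/cup ≈ 774 mL

sour cream: 219 mL; heavy cream: 131 mL; maple syrup: 774 mL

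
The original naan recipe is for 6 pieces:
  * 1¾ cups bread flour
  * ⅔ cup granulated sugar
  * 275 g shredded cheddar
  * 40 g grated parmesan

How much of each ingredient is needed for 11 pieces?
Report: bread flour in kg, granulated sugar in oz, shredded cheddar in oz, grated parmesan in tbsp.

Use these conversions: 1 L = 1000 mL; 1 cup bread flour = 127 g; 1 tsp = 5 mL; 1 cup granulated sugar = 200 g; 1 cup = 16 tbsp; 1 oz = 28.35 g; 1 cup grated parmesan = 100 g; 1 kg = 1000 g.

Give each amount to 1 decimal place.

bread flour: 0.4 kg; granulated sugar: 8.6 oz; shredded cheddar: 17.8 oz; grated parmesan: 11.7 tbsp

Scaling factor: 11/6.
bread flour: 1.75 cup × 11/6 × 127 g/cup ÷ 1000 g/kg ≈ 0.4 kg
granulated sugar: 2/3 cup × 11/6 × 200 g/cup ÷ 28.35 g/oz ≈ 8.6 oz
shredded cheddar: 275 g × 11/6 ÷ 28.35 g/oz ≈ 17.8 oz
grated parmesan: 40 g × 11/6 ÷ 100 g/cup × 16 tbsp/cup ≈ 11.7 tbsp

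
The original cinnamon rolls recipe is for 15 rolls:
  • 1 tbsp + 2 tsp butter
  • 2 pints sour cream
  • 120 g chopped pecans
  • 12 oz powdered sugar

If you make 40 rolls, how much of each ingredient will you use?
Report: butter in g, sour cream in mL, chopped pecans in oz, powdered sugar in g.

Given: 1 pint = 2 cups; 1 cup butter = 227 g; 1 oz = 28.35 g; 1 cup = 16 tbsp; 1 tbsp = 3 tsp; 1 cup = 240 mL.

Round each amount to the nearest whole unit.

Scaling factor: 40/15 = 8/3.
butter: (1 tbsp + 2 tsp = 5/3 tbsp) × 8/3 ÷ 16 tbsp/cup × 227 g/cup ≈ 63 g
sour cream: 2 pint × 8/3 × 2 cup/pint × 240 mL/cup = 2560 mL
chopped pecans: 120 g × 8/3 ÷ 28.35 g/oz ≈ 11 oz
powdered sugar: 12 oz × 8/3 × 28.35 g/oz ≈ 907 g

butter: 63 g; sour cream: 2560 mL; chopped pecans: 11 oz; powdered sugar: 907 g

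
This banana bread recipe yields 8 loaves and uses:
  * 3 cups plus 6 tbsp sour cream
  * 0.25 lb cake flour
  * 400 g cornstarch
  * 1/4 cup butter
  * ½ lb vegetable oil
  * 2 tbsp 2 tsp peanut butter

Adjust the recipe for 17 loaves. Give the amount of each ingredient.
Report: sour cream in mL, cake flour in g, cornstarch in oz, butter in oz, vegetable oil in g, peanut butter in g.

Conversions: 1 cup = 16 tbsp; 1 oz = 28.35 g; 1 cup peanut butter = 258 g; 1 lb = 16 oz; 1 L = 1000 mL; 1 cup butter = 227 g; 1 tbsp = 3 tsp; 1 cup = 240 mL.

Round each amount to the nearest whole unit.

Scaling factor: 17/8 = 2.125.
sour cream: (3 cup + 6 tbsp = 3.375 cup) × 17/8 × 240 mL/cup ≈ 1721 mL
cake flour: 0.25 lb × 17/8 × 16 oz/lb × 28.35 g/oz ≈ 241 g
cornstarch: 400 g × 17/8 ÷ 28.35 g/oz ≈ 30 oz
butter: 0.25 cup × 17/8 × 227 g/cup ÷ 28.35 g/oz ≈ 4 oz
vegetable oil: 0.5 lb × 17/8 × 16 oz/lb × 28.35 g/oz ≈ 482 g
peanut butter: (2 tbsp + 2 tsp = 8/3 tbsp) × 17/8 ÷ 16 tbsp/cup × 258 g/cup ≈ 91 g

sour cream: 1721 mL; cake flour: 241 g; cornstarch: 30 oz; butter: 4 oz; vegetable oil: 482 g; peanut butter: 91 g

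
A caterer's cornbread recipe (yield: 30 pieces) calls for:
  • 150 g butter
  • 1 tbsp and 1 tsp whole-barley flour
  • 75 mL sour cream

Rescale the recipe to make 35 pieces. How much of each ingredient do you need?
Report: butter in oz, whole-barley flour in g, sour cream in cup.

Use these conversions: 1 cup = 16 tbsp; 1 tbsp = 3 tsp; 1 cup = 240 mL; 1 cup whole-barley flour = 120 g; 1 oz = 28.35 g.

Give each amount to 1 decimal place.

butter: 6.2 oz; whole-barley flour: 11.7 g; sour cream: 0.4 cup

Scaling factor: 35/30 = 7/6.
butter: 150 g × 7/6 ÷ 28.35 g/oz ≈ 6.2 oz
whole-barley flour: (1 tbsp + 1 tsp = 4/3 tbsp) × 7/6 ÷ 16 tbsp/cup × 120 g/cup ≈ 11.7 g
sour cream: 75 mL × 7/6 ÷ 240 mL/cup ≈ 0.4 cup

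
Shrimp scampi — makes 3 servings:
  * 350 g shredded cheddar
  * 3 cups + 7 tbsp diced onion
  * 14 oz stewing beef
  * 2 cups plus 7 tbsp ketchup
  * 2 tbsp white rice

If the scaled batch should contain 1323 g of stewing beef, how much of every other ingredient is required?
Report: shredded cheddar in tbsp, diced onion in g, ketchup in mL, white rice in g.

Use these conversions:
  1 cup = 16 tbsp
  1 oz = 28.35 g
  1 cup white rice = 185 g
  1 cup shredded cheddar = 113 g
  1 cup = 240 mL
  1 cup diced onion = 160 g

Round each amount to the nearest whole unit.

The original recipe has 396.9 g of stewing beef, so the scaling factor is 1323 ÷ 396.9 = 10/3.
shredded cheddar: 350 g × 10/3 ÷ 113 g/cup × 16 tbsp/cup ≈ 165 tbsp
diced onion: (3 cup + 7 tbsp = 3.4375 cup) × 10/3 × 160 g/cup ≈ 1833 g
ketchup: (2 cup + 7 tbsp = 2.4375 cup) × 10/3 × 240 mL/cup = 1950 mL
white rice: 2 tbsp × 10/3 ÷ 16 tbsp/cup × 185 g/cup ≈ 77 g

shredded cheddar: 165 tbsp; diced onion: 1833 g; ketchup: 1950 mL; white rice: 77 g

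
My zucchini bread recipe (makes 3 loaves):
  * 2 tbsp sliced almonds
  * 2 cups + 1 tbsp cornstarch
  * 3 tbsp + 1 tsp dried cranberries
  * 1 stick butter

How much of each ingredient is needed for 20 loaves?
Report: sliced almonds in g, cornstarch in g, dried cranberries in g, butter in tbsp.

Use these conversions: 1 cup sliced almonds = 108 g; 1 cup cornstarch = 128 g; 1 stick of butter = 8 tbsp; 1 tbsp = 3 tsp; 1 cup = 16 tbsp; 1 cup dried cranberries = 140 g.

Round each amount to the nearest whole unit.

sliced almonds: 90 g; cornstarch: 1760 g; dried cranberries: 194 g; butter: 53 tbsp

Scaling factor: 20/3.
sliced almonds: 2 tbsp × 20/3 ÷ 16 tbsp/cup × 108 g/cup = 90 g
cornstarch: (2 cup + 1 tbsp = 2.0625 cup) × 20/3 × 128 g/cup = 1760 g
dried cranberries: (3 tbsp + 1 tsp = 10/3 tbsp) × 20/3 ÷ 16 tbsp/cup × 140 g/cup ≈ 194 g
butter: 1 stick × 20/3 × 8 tbsp/stick ≈ 53 tbsp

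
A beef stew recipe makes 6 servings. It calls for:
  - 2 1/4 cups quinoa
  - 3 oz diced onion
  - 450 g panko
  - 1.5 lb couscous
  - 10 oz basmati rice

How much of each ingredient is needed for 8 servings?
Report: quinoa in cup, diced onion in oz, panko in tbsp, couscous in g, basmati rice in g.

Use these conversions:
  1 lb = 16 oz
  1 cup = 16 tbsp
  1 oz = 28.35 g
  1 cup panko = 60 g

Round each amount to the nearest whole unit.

Scaling factor: 8/6 = 4/3.
quinoa: 2.25 cup × 4/3 = 3 cup
diced onion: 3 oz × 4/3 = 4 oz
panko: 450 g × 4/3 ÷ 60 g/cup × 16 tbsp/cup = 160 tbsp
couscous: 1.5 lb × 4/3 × 16 oz/lb × 28.35 g/oz ≈ 907 g
basmati rice: 10 oz × 4/3 × 28.35 g/oz = 378 g

quinoa: 3 cup; diced onion: 4 oz; panko: 160 tbsp; couscous: 907 g; basmati rice: 378 g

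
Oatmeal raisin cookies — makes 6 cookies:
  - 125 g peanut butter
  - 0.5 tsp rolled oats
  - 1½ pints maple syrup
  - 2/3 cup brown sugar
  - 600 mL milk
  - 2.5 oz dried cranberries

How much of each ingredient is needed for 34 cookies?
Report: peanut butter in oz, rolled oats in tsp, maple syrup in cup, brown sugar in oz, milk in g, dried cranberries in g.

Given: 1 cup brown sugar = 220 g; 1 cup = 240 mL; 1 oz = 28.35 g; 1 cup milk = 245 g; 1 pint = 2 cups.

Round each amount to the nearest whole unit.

Scaling factor: 34/6 = 17/3.
peanut butter: 125 g × 17/3 ÷ 28.35 g/oz ≈ 25 oz
rolled oats: 0.5 tsp × 17/3 ≈ 3 tsp
maple syrup: 1.5 pint × 17/3 × 2 cup/pint = 17 cup
brown sugar: 2/3 cup × 17/3 × 220 g/cup ÷ 28.35 g/oz ≈ 29 oz
milk: 600 mL × 17/3 ÷ 240 mL/cup × 245 g/cup ≈ 3471 g
dried cranberries: 2.5 oz × 17/3 × 28.35 g/oz ≈ 402 g

peanut butter: 25 oz; rolled oats: 3 tsp; maple syrup: 17 cup; brown sugar: 29 oz; milk: 3471 g; dried cranberries: 402 g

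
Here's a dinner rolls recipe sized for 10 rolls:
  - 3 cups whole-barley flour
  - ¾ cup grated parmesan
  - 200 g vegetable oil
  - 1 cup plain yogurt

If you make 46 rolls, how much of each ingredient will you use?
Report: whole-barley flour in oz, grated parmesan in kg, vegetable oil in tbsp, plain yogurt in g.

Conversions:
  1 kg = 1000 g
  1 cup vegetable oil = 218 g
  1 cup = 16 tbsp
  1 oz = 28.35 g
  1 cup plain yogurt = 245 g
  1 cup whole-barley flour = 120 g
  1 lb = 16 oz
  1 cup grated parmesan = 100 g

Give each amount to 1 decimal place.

Scaling factor: 46/10 = 23/5 = 4.6.
whole-barley flour: 3 cup × 23/5 × 120 g/cup ÷ 28.35 g/oz ≈ 58.4 oz
grated parmesan: 0.75 cup × 23/5 × 100 g/cup ÷ 1000 g/kg ≈ 0.3 kg
vegetable oil: 200 g × 23/5 ÷ 218 g/cup × 16 tbsp/cup ≈ 67.5 tbsp
plain yogurt: 1 cup × 23/5 × 245 g/cup = 1127.0 g

whole-barley flour: 58.4 oz; grated parmesan: 0.3 kg; vegetable oil: 67.5 tbsp; plain yogurt: 1127.0 g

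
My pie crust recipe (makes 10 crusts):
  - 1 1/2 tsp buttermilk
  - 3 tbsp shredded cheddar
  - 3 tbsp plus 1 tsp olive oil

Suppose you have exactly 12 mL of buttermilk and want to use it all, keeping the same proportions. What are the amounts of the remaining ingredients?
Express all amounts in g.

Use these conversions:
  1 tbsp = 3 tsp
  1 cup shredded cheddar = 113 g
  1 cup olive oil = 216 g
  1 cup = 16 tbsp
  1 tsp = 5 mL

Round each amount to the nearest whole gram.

shredded cheddar: 34 g; olive oil: 72 g

The original recipe has 7.5 mL of buttermilk, so the scaling factor is 12 ÷ 7.5 = 8/5 = 1.6.
shredded cheddar: 3 tbsp × 8/5 ÷ 16 tbsp/cup × 113 g/cup ≈ 34 g
olive oil: (3 tbsp + 1 tsp = 10/3 tbsp) × 8/5 ÷ 16 tbsp/cup × 216 g/cup = 72 g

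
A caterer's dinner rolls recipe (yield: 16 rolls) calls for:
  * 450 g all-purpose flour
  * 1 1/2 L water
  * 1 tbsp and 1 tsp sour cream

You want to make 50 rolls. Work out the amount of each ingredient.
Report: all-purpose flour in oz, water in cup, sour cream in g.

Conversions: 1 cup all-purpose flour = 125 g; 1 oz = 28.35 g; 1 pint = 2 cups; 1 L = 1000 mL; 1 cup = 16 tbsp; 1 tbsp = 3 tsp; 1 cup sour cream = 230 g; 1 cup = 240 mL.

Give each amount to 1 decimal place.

all-purpose flour: 49.6 oz; water: 19.5 cup; sour cream: 59.9 g

Scaling factor: 50/16 = 25/8 = 3.125.
all-purpose flour: 450 g × 25/8 ÷ 28.35 g/oz ≈ 49.6 oz
water: 1.5 L × 25/8 × 1000 mL/L ÷ 240 mL/cup ≈ 19.5 cup
sour cream: (1 tbsp + 1 tsp = 4/3 tbsp) × 25/8 ÷ 16 tbsp/cup × 230 g/cup ≈ 59.9 g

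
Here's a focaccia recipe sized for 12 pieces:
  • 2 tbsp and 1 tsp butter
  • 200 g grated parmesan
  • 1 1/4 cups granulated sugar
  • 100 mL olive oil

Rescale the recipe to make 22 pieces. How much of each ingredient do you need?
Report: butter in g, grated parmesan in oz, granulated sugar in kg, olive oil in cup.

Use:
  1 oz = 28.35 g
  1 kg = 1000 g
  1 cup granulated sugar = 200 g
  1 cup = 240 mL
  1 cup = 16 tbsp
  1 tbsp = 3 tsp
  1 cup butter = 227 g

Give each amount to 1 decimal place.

butter: 60.7 g; grated parmesan: 12.9 oz; granulated sugar: 0.5 kg; olive oil: 0.8 cup

Scaling factor: 22/12 = 11/6.
butter: (2 tbsp + 1 tsp = 7/3 tbsp) × 11/6 ÷ 16 tbsp/cup × 227 g/cup ≈ 60.7 g
grated parmesan: 200 g × 11/6 ÷ 28.35 g/oz ≈ 12.9 oz
granulated sugar: 1.25 cup × 11/6 × 200 g/cup ÷ 1000 g/kg ≈ 0.5 kg
olive oil: 100 mL × 11/6 ÷ 240 mL/cup ≈ 0.8 cup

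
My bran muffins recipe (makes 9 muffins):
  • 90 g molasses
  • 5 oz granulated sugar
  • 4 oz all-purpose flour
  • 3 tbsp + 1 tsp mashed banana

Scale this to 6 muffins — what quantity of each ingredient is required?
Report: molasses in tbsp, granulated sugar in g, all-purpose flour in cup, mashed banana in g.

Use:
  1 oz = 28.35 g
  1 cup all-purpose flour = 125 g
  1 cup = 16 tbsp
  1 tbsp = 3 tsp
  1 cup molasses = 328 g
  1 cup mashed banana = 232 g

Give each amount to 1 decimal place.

molasses: 2.9 tbsp; granulated sugar: 94.5 g; all-purpose flour: 0.6 cup; mashed banana: 32.2 g

Scaling factor: 6/9 = 2/3.
molasses: 90 g × 2/3 ÷ 328 g/cup × 16 tbsp/cup ≈ 2.9 tbsp
granulated sugar: 5 oz × 2/3 × 28.35 g/oz = 94.5 g
all-purpose flour: 4 oz × 2/3 × 28.35 g/oz ÷ 125 g/cup ≈ 0.6 cup
mashed banana: (3 tbsp + 1 tsp = 10/3 tbsp) × 2/3 ÷ 16 tbsp/cup × 232 g/cup ≈ 32.2 g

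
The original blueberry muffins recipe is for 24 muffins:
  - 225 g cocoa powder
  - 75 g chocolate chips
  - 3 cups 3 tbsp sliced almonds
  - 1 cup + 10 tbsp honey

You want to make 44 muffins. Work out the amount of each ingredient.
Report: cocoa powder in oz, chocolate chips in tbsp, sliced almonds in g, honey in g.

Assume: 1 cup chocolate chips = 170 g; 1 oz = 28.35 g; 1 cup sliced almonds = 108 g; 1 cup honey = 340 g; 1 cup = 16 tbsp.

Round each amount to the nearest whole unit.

Scaling factor: 44/24 = 11/6.
cocoa powder: 225 g × 11/6 ÷ 28.35 g/oz ≈ 15 oz
chocolate chips: 75 g × 11/6 ÷ 170 g/cup × 16 tbsp/cup ≈ 13 tbsp
sliced almonds: (3 cup + 3 tbsp = 3.1875 cup) × 11/6 × 108 g/cup ≈ 631 g
honey: (1 cup + 10 tbsp = 1.625 cup) × 11/6 × 340 g/cup ≈ 1013 g

cocoa powder: 15 oz; chocolate chips: 13 tbsp; sliced almonds: 631 g; honey: 1013 g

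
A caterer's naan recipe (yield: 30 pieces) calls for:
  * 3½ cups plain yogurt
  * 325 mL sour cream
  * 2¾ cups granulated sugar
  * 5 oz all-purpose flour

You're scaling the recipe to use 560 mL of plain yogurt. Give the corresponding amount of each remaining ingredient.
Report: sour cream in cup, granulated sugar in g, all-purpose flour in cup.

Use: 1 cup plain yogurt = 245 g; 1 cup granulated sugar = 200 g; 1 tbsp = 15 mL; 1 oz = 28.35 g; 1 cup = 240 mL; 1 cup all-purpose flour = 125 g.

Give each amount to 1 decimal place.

The original recipe has 840 mL of plain yogurt, so the scaling factor is 560 ÷ 840 = 2/3.
sour cream: 325 mL × 2/3 ÷ 240 mL/cup ≈ 0.9 cup
granulated sugar: 2.75 cup × 2/3 × 200 g/cup ≈ 366.7 g
all-purpose flour: 5 oz × 2/3 × 28.35 g/oz ÷ 125 g/cup ≈ 0.8 cup

sour cream: 0.9 cup; granulated sugar: 366.7 g; all-purpose flour: 0.8 cup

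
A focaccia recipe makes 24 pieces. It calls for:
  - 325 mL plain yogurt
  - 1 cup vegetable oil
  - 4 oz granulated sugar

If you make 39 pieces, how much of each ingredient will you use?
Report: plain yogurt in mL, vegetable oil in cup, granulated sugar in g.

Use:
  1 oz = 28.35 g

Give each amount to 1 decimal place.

Scaling factor: 39/24 = 13/8 = 1.625.
plain yogurt: 325 mL × 13/8 ≈ 528.1 mL
vegetable oil: 1 cup × 13/8 ≈ 1.6 cup
granulated sugar: 4 oz × 13/8 × 28.35 g/oz ≈ 184.3 g

plain yogurt: 528.1 mL; vegetable oil: 1.6 cup; granulated sugar: 184.3 g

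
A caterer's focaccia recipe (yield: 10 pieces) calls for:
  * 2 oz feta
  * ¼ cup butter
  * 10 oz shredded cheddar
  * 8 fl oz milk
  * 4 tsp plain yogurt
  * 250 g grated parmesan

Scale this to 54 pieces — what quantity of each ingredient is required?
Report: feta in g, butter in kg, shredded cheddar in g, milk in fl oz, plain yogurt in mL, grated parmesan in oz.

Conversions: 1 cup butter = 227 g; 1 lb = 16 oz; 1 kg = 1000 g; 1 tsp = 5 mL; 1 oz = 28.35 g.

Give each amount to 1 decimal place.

Scaling factor: 54/10 = 27/5 = 5.4.
feta: 2 oz × 27/5 × 28.35 g/oz ≈ 306.2 g
butter: 0.25 cup × 27/5 × 227 g/cup ÷ 1000 g/kg ≈ 0.3 kg
shredded cheddar: 10 oz × 27/5 × 28.35 g/oz = 1530.9 g
milk: 8 fl oz × 27/5 = 43.2 fl oz
plain yogurt: 4 tsp × 27/5 × 5 mL/tsp = 108.0 mL
grated parmesan: 250 g × 27/5 ÷ 28.35 g/oz ≈ 47.6 oz

feta: 306.2 g; butter: 0.3 kg; shredded cheddar: 1530.9 g; milk: 43.2 fl oz; plain yogurt: 108.0 mL; grated parmesan: 47.6 oz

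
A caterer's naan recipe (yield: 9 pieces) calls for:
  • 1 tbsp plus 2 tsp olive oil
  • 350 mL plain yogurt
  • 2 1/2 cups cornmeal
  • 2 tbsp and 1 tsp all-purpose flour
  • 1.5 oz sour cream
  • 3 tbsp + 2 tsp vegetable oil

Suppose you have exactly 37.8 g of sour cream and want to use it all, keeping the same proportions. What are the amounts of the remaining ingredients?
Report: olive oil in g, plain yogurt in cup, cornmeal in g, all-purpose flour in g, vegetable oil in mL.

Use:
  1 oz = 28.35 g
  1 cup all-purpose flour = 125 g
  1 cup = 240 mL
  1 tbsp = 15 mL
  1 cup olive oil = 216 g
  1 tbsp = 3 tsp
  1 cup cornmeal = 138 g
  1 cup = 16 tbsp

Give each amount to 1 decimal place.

The original recipe has 42.525 g of sour cream, so the scaling factor is 37.8 ÷ 42.525 = 8/9.
olive oil: (1 tbsp + 2 tsp = 5/3 tbsp) × 8/9 ÷ 16 tbsp/cup × 216 g/cup = 20.0 g
plain yogurt: 350 mL × 8/9 ÷ 240 mL/cup ≈ 1.3 cup
cornmeal: 2.5 cup × 8/9 × 138 g/cup ≈ 306.7 g
all-purpose flour: (2 tbsp + 1 tsp = 7/3 tbsp) × 8/9 ÷ 16 tbsp/cup × 125 g/cup ≈ 16.2 g
vegetable oil: (3 tbsp + 2 tsp = 11/3 tbsp) × 8/9 × 15 mL/tbsp ≈ 48.9 mL

olive oil: 20.0 g; plain yogurt: 1.3 cup; cornmeal: 306.7 g; all-purpose flour: 16.2 g; vegetable oil: 48.9 mL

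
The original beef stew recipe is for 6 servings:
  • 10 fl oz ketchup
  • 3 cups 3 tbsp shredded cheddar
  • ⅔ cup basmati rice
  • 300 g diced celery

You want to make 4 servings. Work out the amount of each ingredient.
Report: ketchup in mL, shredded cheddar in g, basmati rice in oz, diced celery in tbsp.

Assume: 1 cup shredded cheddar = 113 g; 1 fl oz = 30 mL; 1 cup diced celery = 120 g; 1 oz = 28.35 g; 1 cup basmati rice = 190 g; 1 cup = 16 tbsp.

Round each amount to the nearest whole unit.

Scaling factor: 4/6 = 2/3.
ketchup: 10 fl oz × 2/3 × 30 mL/fl oz = 200 mL
shredded cheddar: (3 cup + 3 tbsp = 3.1875 cup) × 2/3 × 113 g/cup ≈ 240 g
basmati rice: 2/3 cup × 2/3 × 190 g/cup ÷ 28.35 g/oz ≈ 3 oz
diced celery: 300 g × 2/3 ÷ 120 g/cup × 16 tbsp/cup ≈ 27 tbsp

ketchup: 200 mL; shredded cheddar: 240 g; basmati rice: 3 oz; diced celery: 27 tbsp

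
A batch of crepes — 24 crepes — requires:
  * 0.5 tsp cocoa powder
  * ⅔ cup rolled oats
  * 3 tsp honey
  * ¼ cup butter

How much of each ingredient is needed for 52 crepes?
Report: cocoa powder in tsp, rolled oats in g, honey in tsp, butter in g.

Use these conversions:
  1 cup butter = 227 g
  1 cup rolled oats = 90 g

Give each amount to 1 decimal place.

Scaling factor: 52/24 = 13/6.
cocoa powder: 0.5 tsp × 13/6 ≈ 1.1 tsp
rolled oats: 2/3 cup × 13/6 × 90 g/cup = 130.0 g
honey: 3 tsp × 13/6 = 6.5 tsp
butter: 0.25 cup × 13/6 × 227 g/cup ≈ 123.0 g

cocoa powder: 1.1 tsp; rolled oats: 130.0 g; honey: 6.5 tsp; butter: 123.0 g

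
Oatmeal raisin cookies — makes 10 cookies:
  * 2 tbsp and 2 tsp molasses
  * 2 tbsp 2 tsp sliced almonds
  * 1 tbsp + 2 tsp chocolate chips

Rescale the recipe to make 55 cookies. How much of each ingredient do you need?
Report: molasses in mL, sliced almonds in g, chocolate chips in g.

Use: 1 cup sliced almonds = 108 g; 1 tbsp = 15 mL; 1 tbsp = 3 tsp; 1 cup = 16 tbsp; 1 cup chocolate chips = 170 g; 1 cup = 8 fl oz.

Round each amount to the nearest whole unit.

Scaling factor: 55/10 = 11/2 = 5.5.
molasses: (2 tbsp + 2 tsp = 8/3 tbsp) × 11/2 × 15 mL/tbsp = 220 mL
sliced almonds: (2 tbsp + 2 tsp = 8/3 tbsp) × 11/2 ÷ 16 tbsp/cup × 108 g/cup = 99 g
chocolate chips: (1 tbsp + 2 tsp = 5/3 tbsp) × 11/2 ÷ 16 tbsp/cup × 170 g/cup ≈ 97 g

molasses: 220 mL; sliced almonds: 99 g; chocolate chips: 97 g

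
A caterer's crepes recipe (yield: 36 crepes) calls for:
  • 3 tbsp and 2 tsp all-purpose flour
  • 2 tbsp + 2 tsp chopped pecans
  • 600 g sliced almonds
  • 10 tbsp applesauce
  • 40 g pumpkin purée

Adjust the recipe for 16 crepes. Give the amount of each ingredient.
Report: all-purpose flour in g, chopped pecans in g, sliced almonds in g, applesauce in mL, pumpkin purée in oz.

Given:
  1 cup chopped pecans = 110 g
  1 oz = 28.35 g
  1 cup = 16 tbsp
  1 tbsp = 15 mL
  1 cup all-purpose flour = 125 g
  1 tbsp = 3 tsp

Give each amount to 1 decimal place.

Scaling factor: 16/36 = 4/9.
all-purpose flour: (3 tbsp + 2 tsp = 11/3 tbsp) × 4/9 ÷ 16 tbsp/cup × 125 g/cup ≈ 12.7 g
chopped pecans: (2 tbsp + 2 tsp = 8/3 tbsp) × 4/9 ÷ 16 tbsp/cup × 110 g/cup ≈ 8.1 g
sliced almonds: 600 g × 4/9 ≈ 266.7 g
applesauce: 10 tbsp × 4/9 × 15 mL/tbsp ≈ 66.7 mL
pumpkin purée: 40 g × 4/9 ÷ 28.35 g/oz ≈ 0.6 oz

all-purpose flour: 12.7 g; chopped pecans: 8.1 g; sliced almonds: 266.7 g; applesauce: 66.7 mL; pumpkin purée: 0.6 oz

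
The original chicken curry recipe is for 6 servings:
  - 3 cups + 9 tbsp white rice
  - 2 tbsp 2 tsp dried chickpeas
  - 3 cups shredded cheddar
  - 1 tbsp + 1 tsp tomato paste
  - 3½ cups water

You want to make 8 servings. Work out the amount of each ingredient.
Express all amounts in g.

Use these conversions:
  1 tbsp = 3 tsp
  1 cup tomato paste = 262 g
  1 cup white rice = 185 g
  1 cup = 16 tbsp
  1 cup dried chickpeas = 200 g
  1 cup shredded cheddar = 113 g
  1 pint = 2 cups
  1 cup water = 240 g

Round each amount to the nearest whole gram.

Scaling factor: 8/6 = 4/3.
white rice: (3 cup + 9 tbsp = 3.5625 cup) × 4/3 × 185 g/cup ≈ 879 g
dried chickpeas: (2 tbsp + 2 tsp = 8/3 tbsp) × 4/3 ÷ 16 tbsp/cup × 200 g/cup ≈ 44 g
shredded cheddar: 3 cup × 4/3 × 113 g/cup = 452 g
tomato paste: (1 tbsp + 1 tsp = 4/3 tbsp) × 4/3 ÷ 16 tbsp/cup × 262 g/cup ≈ 29 g
water: 3.5 cup × 4/3 × 240 g/cup = 1120 g

white rice: 879 g; dried chickpeas: 44 g; shredded cheddar: 452 g; tomato paste: 29 g; water: 1120 g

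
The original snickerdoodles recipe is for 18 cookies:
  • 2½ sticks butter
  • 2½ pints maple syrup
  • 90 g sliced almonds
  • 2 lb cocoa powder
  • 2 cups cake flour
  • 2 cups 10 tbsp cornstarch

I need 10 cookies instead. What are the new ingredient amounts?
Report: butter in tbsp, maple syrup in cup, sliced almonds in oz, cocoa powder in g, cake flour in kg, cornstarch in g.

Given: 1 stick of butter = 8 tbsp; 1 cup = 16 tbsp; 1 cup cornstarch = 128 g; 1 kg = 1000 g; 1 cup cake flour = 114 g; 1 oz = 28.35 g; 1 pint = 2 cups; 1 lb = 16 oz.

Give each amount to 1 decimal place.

Scaling factor: 10/18 = 5/9.
butter: 2.5 stick × 5/9 × 8 tbsp/stick ≈ 11.1 tbsp
maple syrup: 2.5 pint × 5/9 × 2 cup/pint ≈ 2.8 cup
sliced almonds: 90 g × 5/9 ÷ 28.35 g/oz ≈ 1.8 oz
cocoa powder: 2 lb × 5/9 × 16 oz/lb × 28.35 g/oz = 504.0 g
cake flour: 2 cup × 5/9 × 114 g/cup ÷ 1000 g/kg ≈ 0.1 kg
cornstarch: (2 cup + 10 tbsp = 2.625 cup) × 5/9 × 128 g/cup ≈ 186.7 g

butter: 11.1 tbsp; maple syrup: 2.8 cup; sliced almonds: 1.8 oz; cocoa powder: 504.0 g; cake flour: 0.1 kg; cornstarch: 186.7 g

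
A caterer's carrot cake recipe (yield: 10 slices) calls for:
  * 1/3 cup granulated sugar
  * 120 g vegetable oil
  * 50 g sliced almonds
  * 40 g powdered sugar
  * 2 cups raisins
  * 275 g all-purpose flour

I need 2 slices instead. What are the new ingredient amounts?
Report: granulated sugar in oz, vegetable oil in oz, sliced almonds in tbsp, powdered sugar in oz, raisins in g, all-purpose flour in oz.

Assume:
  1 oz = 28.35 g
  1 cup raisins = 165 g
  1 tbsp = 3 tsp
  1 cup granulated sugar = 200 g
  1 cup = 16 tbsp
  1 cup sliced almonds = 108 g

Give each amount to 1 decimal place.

granulated sugar: 0.5 oz; vegetable oil: 0.8 oz; sliced almonds: 1.5 tbsp; powdered sugar: 0.3 oz; raisins: 66.0 g; all-purpose flour: 1.9 oz

Scaling factor: 2/10 = 1/5 = 0.2.
granulated sugar: 1/3 cup × 1/5 × 200 g/cup ÷ 28.35 g/oz ≈ 0.5 oz
vegetable oil: 120 g × 1/5 ÷ 28.35 g/oz ≈ 0.8 oz
sliced almonds: 50 g × 1/5 ÷ 108 g/cup × 16 tbsp/cup ≈ 1.5 tbsp
powdered sugar: 40 g × 1/5 ÷ 28.35 g/oz ≈ 0.3 oz
raisins: 2 cup × 1/5 × 165 g/cup = 66.0 g
all-purpose flour: 275 g × 1/5 ÷ 28.35 g/oz ≈ 1.9 oz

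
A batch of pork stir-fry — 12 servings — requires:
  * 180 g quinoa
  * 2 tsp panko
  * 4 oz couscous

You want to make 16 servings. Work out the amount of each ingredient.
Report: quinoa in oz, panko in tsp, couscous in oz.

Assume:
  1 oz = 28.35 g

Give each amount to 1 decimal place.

Scaling factor: 16/12 = 4/3.
quinoa: 180 g × 4/3 ÷ 28.35 g/oz ≈ 8.5 oz
panko: 2 tsp × 4/3 ≈ 2.7 tsp
couscous: 4 oz × 4/3 ≈ 5.3 oz

quinoa: 8.5 oz; panko: 2.7 tsp; couscous: 5.3 oz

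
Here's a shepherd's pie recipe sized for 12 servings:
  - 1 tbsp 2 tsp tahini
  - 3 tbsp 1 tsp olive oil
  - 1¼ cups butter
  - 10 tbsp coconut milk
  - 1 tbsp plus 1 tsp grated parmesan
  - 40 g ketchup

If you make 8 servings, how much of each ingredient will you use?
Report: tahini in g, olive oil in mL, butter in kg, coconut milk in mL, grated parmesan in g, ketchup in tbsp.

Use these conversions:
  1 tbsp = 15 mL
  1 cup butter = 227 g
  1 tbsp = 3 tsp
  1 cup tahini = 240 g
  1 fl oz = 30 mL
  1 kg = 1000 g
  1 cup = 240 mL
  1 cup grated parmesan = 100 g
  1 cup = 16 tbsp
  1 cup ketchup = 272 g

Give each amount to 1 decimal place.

tahini: 16.7 g; olive oil: 33.3 mL; butter: 0.2 kg; coconut milk: 100.0 mL; grated parmesan: 5.6 g; ketchup: 1.6 tbsp

Scaling factor: 8/12 = 2/3.
tahini: (1 tbsp + 2 tsp = 5/3 tbsp) × 2/3 ÷ 16 tbsp/cup × 240 g/cup ≈ 16.7 g
olive oil: (3 tbsp + 1 tsp = 10/3 tbsp) × 2/3 × 15 mL/tbsp ≈ 33.3 mL
butter: 1.25 cup × 2/3 × 227 g/cup ÷ 1000 g/kg ≈ 0.2 kg
coconut milk: 10 tbsp × 2/3 × 15 mL/tbsp = 100.0 mL
grated parmesan: (1 tbsp + 1 tsp = 4/3 tbsp) × 2/3 ÷ 16 tbsp/cup × 100 g/cup ≈ 5.6 g
ketchup: 40 g × 2/3 ÷ 272 g/cup × 16 tbsp/cup ≈ 1.6 tbsp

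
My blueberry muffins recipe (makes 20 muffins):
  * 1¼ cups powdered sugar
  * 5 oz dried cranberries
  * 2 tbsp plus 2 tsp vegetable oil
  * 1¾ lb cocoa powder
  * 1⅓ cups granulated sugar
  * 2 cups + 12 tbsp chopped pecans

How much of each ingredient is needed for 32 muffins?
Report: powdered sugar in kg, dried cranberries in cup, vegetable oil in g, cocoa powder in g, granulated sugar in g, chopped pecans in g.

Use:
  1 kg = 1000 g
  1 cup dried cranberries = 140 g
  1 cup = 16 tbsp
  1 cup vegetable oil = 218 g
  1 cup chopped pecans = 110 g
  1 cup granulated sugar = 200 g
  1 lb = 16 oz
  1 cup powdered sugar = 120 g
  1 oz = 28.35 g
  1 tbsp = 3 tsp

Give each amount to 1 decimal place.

Scaling factor: 32/20 = 8/5 = 1.6.
powdered sugar: 1.25 cup × 8/5 × 120 g/cup ÷ 1000 g/kg ≈ 0.2 kg
dried cranberries: 5 oz × 8/5 × 28.35 g/oz ÷ 140 g/cup ≈ 1.6 cup
vegetable oil: (2 tbsp + 2 tsp = 8/3 tbsp) × 8/5 ÷ 16 tbsp/cup × 218 g/cup ≈ 58.1 g
cocoa powder: 1.75 lb × 8/5 × 16 oz/lb × 28.35 g/oz ≈ 1270.1 g
granulated sugar: 4/3 cup × 8/5 × 200 g/cup ≈ 426.7 g
chopped pecans: (2 cup + 12 tbsp = 2.75 cup) × 8/5 × 110 g/cup = 484.0 g

powdered sugar: 0.2 kg; dried cranberries: 1.6 cup; vegetable oil: 58.1 g; cocoa powder: 1270.1 g; granulated sugar: 426.7 g; chopped pecans: 484.0 g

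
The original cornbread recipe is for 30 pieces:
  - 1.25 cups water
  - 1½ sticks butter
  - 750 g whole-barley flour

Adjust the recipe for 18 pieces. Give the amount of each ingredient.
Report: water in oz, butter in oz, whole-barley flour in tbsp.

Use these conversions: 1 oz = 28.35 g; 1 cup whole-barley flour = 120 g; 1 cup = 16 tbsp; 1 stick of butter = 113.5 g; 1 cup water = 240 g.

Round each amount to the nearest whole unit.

water: 6 oz; butter: 4 oz; whole-barley flour: 60 tbsp

Scaling factor: 18/30 = 3/5 = 0.6.
water: 1.25 cup × 3/5 × 240 g/cup ÷ 28.35 g/oz ≈ 6 oz
butter: 1.5 stick × 3/5 × 113.5 g/stick ÷ 28.35 g/oz ≈ 4 oz
whole-barley flour: 750 g × 3/5 ÷ 120 g/cup × 16 tbsp/cup = 60 tbsp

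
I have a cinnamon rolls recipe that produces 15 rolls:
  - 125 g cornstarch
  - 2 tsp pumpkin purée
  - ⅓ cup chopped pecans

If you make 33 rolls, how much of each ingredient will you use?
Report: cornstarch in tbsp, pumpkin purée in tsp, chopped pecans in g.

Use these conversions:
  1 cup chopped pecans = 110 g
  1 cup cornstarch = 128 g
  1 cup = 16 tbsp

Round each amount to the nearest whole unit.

Scaling factor: 33/15 = 11/5 = 2.2.
cornstarch: 125 g × 11/5 ÷ 128 g/cup × 16 tbsp/cup ≈ 34 tbsp
pumpkin purée: 2 tsp × 11/5 ≈ 4 tsp
chopped pecans: 1/3 cup × 11/5 × 110 g/cup ≈ 81 g

cornstarch: 34 tbsp; pumpkin purée: 4 tsp; chopped pecans: 81 g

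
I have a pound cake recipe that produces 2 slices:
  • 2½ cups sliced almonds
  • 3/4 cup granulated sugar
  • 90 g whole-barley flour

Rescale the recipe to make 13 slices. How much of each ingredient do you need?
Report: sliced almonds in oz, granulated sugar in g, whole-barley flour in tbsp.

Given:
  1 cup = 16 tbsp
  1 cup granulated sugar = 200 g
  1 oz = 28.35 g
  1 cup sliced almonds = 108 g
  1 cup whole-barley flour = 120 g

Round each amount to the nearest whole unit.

sliced almonds: 62 oz; granulated sugar: 975 g; whole-barley flour: 78 tbsp

Scaling factor: 13/2 = 6.5.
sliced almonds: 2.5 cup × 13/2 × 108 g/cup ÷ 28.35 g/oz ≈ 62 oz
granulated sugar: 0.75 cup × 13/2 × 200 g/cup = 975 g
whole-barley flour: 90 g × 13/2 ÷ 120 g/cup × 16 tbsp/cup = 78 tbsp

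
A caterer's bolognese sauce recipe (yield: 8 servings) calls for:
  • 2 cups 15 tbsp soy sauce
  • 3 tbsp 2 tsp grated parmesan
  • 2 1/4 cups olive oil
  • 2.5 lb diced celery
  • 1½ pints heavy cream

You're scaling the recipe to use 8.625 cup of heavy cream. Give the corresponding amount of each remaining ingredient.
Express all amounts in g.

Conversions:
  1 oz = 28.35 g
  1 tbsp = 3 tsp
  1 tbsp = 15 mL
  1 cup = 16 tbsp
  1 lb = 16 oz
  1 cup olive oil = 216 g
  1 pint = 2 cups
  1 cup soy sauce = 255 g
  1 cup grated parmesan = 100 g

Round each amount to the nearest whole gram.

soy sauce: 2154 g; grated parmesan: 66 g; olive oil: 1397 g; diced celery: 3260 g

The original recipe has 3 cup of heavy cream, so the scaling factor is 8.625 ÷ 3 = 23/8 = 2.875.
soy sauce: (2 cup + 15 tbsp = 2.9375 cup) × 23/8 × 255 g/cup ≈ 2154 g
grated parmesan: (3 tbsp + 2 tsp = 11/3 tbsp) × 23/8 ÷ 16 tbsp/cup × 100 g/cup ≈ 66 g
olive oil: 2.25 cup × 23/8 × 216 g/cup ≈ 1397 g
diced celery: 2.5 lb × 23/8 × 16 oz/lb × 28.35 g/oz ≈ 3260 g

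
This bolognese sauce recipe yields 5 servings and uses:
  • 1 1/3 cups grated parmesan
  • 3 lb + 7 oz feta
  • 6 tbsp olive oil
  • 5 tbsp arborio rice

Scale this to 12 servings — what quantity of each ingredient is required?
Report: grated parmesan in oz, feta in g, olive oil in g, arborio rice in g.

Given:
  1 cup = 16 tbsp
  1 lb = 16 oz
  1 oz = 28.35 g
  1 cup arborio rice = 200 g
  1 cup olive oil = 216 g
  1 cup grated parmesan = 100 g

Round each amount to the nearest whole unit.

grated parmesan: 11 oz; feta: 3742 g; olive oil: 194 g; arborio rice: 150 g

Scaling factor: 12/5 = 2.4.
grated parmesan: 4/3 cup × 12/5 × 100 g/cup ÷ 28.35 g/oz ≈ 11 oz
feta: (3 lb + 7 oz = 3.4375 lb) × 12/5 × 16 oz/lb × 28.35 g/oz ≈ 3742 g
olive oil: 6 tbsp × 12/5 ÷ 16 tbsp/cup × 216 g/cup ≈ 194 g
arborio rice: 5 tbsp × 12/5 ÷ 16 tbsp/cup × 200 g/cup = 150 g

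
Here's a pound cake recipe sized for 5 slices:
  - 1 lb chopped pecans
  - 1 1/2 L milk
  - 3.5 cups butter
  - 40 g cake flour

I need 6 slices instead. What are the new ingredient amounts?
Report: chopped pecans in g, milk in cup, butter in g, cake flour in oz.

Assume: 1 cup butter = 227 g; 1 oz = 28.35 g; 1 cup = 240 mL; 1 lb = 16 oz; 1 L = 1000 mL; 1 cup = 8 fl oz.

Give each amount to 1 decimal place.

Scaling factor: 6/5 = 1.2.
chopped pecans: 1 lb × 6/5 × 16 oz/lb × 28.35 g/oz ≈ 544.3 g
milk: 1.5 L × 6/5 × 1000 mL/L ÷ 240 mL/cup = 7.5 cup
butter: 3.5 cup × 6/5 × 227 g/cup = 953.4 g
cake flour: 40 g × 6/5 ÷ 28.35 g/oz ≈ 1.7 oz

chopped pecans: 544.3 g; milk: 7.5 cup; butter: 953.4 g; cake flour: 1.7 oz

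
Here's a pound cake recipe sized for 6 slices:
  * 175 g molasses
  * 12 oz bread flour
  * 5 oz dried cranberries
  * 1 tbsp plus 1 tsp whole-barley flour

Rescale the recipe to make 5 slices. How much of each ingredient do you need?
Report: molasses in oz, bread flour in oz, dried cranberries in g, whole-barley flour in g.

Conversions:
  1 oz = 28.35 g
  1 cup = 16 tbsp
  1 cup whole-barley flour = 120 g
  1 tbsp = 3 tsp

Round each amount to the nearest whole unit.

molasses: 5 oz; bread flour: 10 oz; dried cranberries: 118 g; whole-barley flour: 8 g

Scaling factor: 5/6.
molasses: 175 g × 5/6 ÷ 28.35 g/oz ≈ 5 oz
bread flour: 12 oz × 5/6 = 10 oz
dried cranberries: 5 oz × 5/6 × 28.35 g/oz ≈ 118 g
whole-barley flour: (1 tbsp + 1 tsp = 4/3 tbsp) × 5/6 ÷ 16 tbsp/cup × 120 g/cup ≈ 8 g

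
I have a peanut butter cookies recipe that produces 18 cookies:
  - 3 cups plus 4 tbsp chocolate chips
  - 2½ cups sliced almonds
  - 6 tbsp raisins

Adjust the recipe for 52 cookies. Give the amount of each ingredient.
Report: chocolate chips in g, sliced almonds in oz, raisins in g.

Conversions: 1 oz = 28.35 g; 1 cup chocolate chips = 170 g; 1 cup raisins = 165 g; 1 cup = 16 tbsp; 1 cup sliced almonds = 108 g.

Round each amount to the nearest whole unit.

Scaling factor: 52/18 = 26/9.
chocolate chips: (3 cup + 4 tbsp = 3.25 cup) × 26/9 × 170 g/cup ≈ 1596 g
sliced almonds: 2.5 cup × 26/9 × 108 g/cup ÷ 28.35 g/oz ≈ 28 oz
raisins: 6 tbsp × 26/9 ÷ 16 tbsp/cup × 165 g/cup ≈ 179 g

chocolate chips: 1596 g; sliced almonds: 28 oz; raisins: 179 g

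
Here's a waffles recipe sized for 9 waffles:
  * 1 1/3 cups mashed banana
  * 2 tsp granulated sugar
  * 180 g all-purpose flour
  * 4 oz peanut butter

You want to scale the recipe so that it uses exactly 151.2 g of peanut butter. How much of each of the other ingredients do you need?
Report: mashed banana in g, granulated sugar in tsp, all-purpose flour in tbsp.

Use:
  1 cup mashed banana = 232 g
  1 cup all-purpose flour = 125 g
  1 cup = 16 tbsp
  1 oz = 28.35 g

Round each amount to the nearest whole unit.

mashed banana: 412 g; granulated sugar: 3 tsp; all-purpose flour: 31 tbsp

The original recipe has 113.4 g of peanut butter, so the scaling factor is 151.2 ÷ 113.4 = 4/3.
mashed banana: 4/3 cup × 4/3 × 232 g/cup ≈ 412 g
granulated sugar: 2 tsp × 4/3 ≈ 3 tsp
all-purpose flour: 180 g × 4/3 ÷ 125 g/cup × 16 tbsp/cup ≈ 31 tbsp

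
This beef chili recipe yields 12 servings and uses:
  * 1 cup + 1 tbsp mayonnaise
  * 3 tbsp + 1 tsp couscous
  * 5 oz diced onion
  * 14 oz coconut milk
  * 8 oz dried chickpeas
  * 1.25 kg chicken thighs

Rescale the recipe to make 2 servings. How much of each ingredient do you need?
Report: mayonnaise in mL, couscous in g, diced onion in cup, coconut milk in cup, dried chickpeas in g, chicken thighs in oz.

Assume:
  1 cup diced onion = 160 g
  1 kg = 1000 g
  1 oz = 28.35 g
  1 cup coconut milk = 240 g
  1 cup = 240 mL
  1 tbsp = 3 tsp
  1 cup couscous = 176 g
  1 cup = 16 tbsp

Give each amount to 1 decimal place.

Scaling factor: 2/12 = 1/6.
mayonnaise: (1 cup + 1 tbsp = 1.0625 cup) × 1/6 × 240 mL/cup = 42.5 mL
couscous: (3 tbsp + 1 tsp = 10/3 tbsp) × 1/6 ÷ 16 tbsp/cup × 176 g/cup ≈ 6.1 g
diced onion: 5 oz × 1/6 × 28.35 g/oz ÷ 160 g/cup ≈ 0.1 cup
coconut milk: 14 oz × 1/6 × 28.35 g/oz ÷ 240 g/cup ≈ 0.3 cup
dried chickpeas: 8 oz × 1/6 × 28.35 g/oz = 37.8 g
chicken thighs: 1.25 kg × 1/6 × 1000 g/kg ÷ 28.35 g/oz ≈ 7.3 oz

mayonnaise: 42.5 mL; couscous: 6.1 g; diced onion: 0.1 cup; coconut milk: 0.3 cup; dried chickpeas: 37.8 g; chicken thighs: 7.3 oz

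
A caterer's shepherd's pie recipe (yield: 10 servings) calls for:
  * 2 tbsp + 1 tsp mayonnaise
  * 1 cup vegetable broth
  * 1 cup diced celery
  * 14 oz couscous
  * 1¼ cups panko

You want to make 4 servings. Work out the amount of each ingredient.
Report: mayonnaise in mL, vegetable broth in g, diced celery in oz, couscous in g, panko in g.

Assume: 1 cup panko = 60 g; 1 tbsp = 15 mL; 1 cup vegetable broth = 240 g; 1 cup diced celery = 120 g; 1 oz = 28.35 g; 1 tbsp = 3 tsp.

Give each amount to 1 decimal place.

Scaling factor: 4/10 = 2/5 = 0.4.
mayonnaise: (2 tbsp + 1 tsp = 7/3 tbsp) × 2/5 × 15 mL/tbsp = 14.0 mL
vegetable broth: 1 cup × 2/5 × 240 g/cup = 96.0 g
diced celery: 1 cup × 2/5 × 120 g/cup ÷ 28.35 g/oz ≈ 1.7 oz
couscous: 14 oz × 2/5 × 28.35 g/oz ≈ 158.8 g
panko: 1.25 cup × 2/5 × 60 g/cup = 30.0 g

mayonnaise: 14.0 mL; vegetable broth: 96.0 g; diced celery: 1.7 oz; couscous: 158.8 g; panko: 30.0 g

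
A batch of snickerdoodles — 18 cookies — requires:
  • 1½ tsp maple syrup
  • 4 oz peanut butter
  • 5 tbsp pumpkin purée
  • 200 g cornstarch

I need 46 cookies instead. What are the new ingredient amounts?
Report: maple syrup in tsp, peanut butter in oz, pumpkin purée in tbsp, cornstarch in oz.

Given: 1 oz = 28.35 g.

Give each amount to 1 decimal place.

maple syrup: 3.8 tsp; peanut butter: 10.2 oz; pumpkin purée: 12.8 tbsp; cornstarch: 18.0 oz

Scaling factor: 46/18 = 23/9.
maple syrup: 1.5 tsp × 23/9 ≈ 3.8 tsp
peanut butter: 4 oz × 23/9 ≈ 10.2 oz
pumpkin purée: 5 tbsp × 23/9 ≈ 12.8 tbsp
cornstarch: 200 g × 23/9 ÷ 28.35 g/oz ≈ 18.0 oz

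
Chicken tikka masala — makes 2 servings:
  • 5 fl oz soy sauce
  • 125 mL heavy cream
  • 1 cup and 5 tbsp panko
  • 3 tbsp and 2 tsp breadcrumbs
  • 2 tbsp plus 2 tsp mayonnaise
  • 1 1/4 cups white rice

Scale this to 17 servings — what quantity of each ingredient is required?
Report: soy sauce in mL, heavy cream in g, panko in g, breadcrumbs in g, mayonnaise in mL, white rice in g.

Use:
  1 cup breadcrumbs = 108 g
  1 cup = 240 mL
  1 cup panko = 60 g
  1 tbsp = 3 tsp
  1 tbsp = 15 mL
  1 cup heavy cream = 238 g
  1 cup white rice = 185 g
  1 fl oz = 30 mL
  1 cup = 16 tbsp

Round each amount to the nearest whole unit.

soy sauce: 1275 mL; heavy cream: 1054 g; panko: 669 g; breadcrumbs: 210 g; mayonnaise: 340 mL; white rice: 1966 g

Scaling factor: 17/2 = 8.5.
soy sauce: 5 fl oz × 17/2 × 30 mL/fl oz = 1275 mL
heavy cream: 125 mL × 17/2 ÷ 240 mL/cup × 238 g/cup ≈ 1054 g
panko: (1 cup + 5 tbsp = 1.3125 cup) × 17/2 × 60 g/cup ≈ 669 g
breadcrumbs: (3 tbsp + 2 tsp = 11/3 tbsp) × 17/2 ÷ 16 tbsp/cup × 108 g/cup ≈ 210 g
mayonnaise: (2 tbsp + 2 tsp = 8/3 tbsp) × 17/2 × 15 mL/tbsp = 340 mL
white rice: 1.25 cup × 17/2 × 185 g/cup ≈ 1966 g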